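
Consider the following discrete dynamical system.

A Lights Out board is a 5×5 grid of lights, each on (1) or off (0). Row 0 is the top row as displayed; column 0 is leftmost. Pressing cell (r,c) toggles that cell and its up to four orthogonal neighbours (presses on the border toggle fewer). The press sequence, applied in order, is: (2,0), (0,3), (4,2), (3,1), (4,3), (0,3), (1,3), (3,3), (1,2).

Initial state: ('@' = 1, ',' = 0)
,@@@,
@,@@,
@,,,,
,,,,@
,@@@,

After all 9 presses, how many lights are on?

k=0  ,@@@,
@,@@,
@,,,,
,,,,@
,@@@,
k=1  ,@@@,
,,@@,
,@,,,
@,,,@
,@@@,
k=2  ,@,,@
,,@,,
,@,,,
@,,,@
,@@@,
k=3  ,@,,@
,,@,,
,@,,,
@,@,@
,,,,,
k=4  ,@,,@
,,@,,
,,,,,
,@,,@
,@,,,
k=5  ,@,,@
,,@,,
,,,,,
,@,@@
,@@@@
k=6  ,@@@,
,,@@,
,,,,,
,@,@@
,@@@@
k=7  ,@@,,
,,,,@
,,,@,
,@,@@
,@@@@
k=8  ,@@,,
,,,,@
,,,,,
,@@,,
,@@,@
k=9  ,@,,,
,@@@@
,,@,,
,@@,,
,@@,@

11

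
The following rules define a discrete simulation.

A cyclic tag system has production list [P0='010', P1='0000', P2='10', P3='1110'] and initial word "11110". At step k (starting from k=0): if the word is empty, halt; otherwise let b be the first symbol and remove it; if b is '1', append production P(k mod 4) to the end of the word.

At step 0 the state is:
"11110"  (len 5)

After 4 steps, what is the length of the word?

step 0: "11110"  (len 5)
step 1: "1110010"  (len 7)
step 2: "1100100000"  (len 10)
step 3: "10010000010"  (len 11)
step 4: "00100000101110"  (len 14)

14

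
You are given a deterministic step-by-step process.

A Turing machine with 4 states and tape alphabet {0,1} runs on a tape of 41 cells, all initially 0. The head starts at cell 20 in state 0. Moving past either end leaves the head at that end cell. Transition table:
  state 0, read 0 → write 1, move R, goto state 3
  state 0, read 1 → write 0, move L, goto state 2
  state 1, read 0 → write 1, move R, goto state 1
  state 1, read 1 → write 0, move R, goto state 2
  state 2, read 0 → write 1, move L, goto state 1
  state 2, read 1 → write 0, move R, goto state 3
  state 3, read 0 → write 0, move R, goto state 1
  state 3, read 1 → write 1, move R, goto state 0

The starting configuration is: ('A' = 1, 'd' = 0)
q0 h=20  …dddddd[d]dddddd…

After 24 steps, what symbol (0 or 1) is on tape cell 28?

1

t=0: q0 h=20  …dddddd[d]dddddd…
t=1: q3 h=21  …dddddA[d]dddddd…
t=2: q1 h=22  …ddddAd[d]dddddd…
t=3: q1 h=23  …dddAdA[d]dddddd…
t=4: q1 h=24  …ddAdAA[d]dddddd…
t=5: q1 h=25  …dAdAAA[d]dddddd…
t=6: q1 h=26  …AdAAAA[d]dddddd…
t=7: q1 h=27  …dAAAAA[d]dddddd…
t=8: q1 h=28  …AAAAAA[d]dddddd…
t=9: q1 h=29  …AAAAAA[d]dddddd…
t=10: q1 h=30  …AAAAAA[d]dddddd…
t=11: q1 h=31  …AAAAAA[d]dddddd…
t=12: q1 h=32  …AAAAAA[d]dddddd…
t=13: q1 h=33  …AAAAAA[d]dddddd…
t=14: q1 h=34  …AAAAAA[d]dddddd|
t=15: q1 h=35  …AAAAAA[d]ddddd|
t=16: q1 h=36  …AAAAAA[d]dddd|
t=17: q1 h=37  …AAAAAA[d]ddd|
t=18: q1 h=38  …AAAAAA[d]dd|
t=19: q1 h=39  …AAAAAA[d]d|
t=20: q1 h=40  …AAAAAA[d]|
t=21: q1 h=40  …AAAAAA[A]|
t=22: q2 h=40  …AAAAAA[d]|
t=23: q1 h=39  …AAAAAA[A]A|
t=24: q2 h=40  …AAAAAd[A]|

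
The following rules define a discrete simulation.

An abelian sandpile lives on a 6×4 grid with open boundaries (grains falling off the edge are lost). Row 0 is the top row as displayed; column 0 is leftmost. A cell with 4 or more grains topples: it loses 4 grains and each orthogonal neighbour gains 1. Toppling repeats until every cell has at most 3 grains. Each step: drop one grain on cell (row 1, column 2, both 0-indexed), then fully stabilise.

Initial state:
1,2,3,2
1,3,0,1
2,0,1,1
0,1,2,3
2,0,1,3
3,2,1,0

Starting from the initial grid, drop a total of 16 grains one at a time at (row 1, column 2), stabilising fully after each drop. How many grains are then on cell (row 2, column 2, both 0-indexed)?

[0] 1,2,3,2
1,3,0,1
2,0,1,1
0,1,2,3
2,0,1,3
3,2,1,0
[1] 1,2,3,2
1,3,1,1
2,0,1,1
0,1,2,3
2,0,1,3
3,2,1,0
[2] 1,2,3,2
1,3,2,1
2,0,1,1
0,1,2,3
2,0,1,3
3,2,1,0
[3] 1,2,3,2
1,3,3,1
2,0,1,1
0,1,2,3
2,0,1,3
3,2,1,0
[4] 2,0,1,3
2,1,2,2
2,1,2,1
0,1,2,3
2,0,1,3
3,2,1,0
[5] 2,0,1,3
2,1,3,2
2,1,2,1
0,1,2,3
2,0,1,3
3,2,1,0
[6] 2,0,2,3
2,2,0,3
2,1,3,1
0,1,2,3
2,0,1,3
3,2,1,0
[7] 2,0,2,3
2,2,1,3
2,1,3,1
0,1,2,3
2,0,1,3
3,2,1,0
[8] 2,0,2,3
2,2,2,3
2,1,3,1
0,1,2,3
2,0,1,3
3,2,1,0
[9] 2,0,2,3
2,2,3,3
2,1,3,1
0,1,2,3
2,0,1,3
3,2,1,0
[10] 2,1,0,1
2,3,3,1
2,2,0,3
0,1,3,3
2,0,1,3
3,2,1,0
[11] 2,2,1,1
3,0,1,2
2,3,1,3
0,1,3,3
2,0,1,3
3,2,1,0
[12] 2,2,1,1
3,0,2,2
2,3,1,3
0,1,3,3
2,0,1,3
3,2,1,0
[13] 2,2,1,1
3,0,3,2
2,3,1,3
0,1,3,3
2,0,1,3
3,2,1,0
[14] 2,2,2,1
3,1,0,3
2,3,2,3
0,1,3,3
2,0,1,3
3,2,1,0
[15] 2,2,2,1
3,1,1,3
2,3,2,3
0,1,3,3
2,0,1,3
3,2,1,0
[16] 2,2,2,1
3,1,2,3
2,3,2,3
0,1,3,3
2,0,1,3
3,2,1,0

2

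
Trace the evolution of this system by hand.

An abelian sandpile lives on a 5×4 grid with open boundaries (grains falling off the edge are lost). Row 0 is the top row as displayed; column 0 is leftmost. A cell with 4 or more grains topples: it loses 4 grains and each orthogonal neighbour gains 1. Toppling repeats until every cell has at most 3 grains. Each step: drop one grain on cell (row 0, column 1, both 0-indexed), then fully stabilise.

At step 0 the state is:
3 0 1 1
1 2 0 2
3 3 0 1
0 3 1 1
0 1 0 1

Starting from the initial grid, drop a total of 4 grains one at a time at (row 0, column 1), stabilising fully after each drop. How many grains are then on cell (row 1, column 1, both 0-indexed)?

k=0  3 0 1 1
1 2 0 2
3 3 0 1
0 3 1 1
0 1 0 1
k=1  3 1 1 1
1 2 0 2
3 3 0 1
0 3 1 1
0 1 0 1
k=2  3 2 1 1
1 2 0 2
3 3 0 1
0 3 1 1
0 1 0 1
k=3  3 3 1 1
1 2 0 2
3 3 0 1
0 3 1 1
0 1 0 1
k=4  0 1 2 1
2 3 0 2
3 3 0 1
0 3 1 1
0 1 0 1

3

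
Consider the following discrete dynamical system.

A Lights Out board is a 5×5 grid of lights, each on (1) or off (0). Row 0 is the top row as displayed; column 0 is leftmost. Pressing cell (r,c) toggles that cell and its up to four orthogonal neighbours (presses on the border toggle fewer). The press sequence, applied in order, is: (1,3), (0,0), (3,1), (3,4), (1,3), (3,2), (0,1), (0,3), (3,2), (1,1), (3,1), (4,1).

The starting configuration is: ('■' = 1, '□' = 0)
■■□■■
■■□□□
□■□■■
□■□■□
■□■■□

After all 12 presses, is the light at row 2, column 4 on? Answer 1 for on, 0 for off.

k=0  ■■□■■
■■□□□
□■□■■
□■□■□
■□■■□
k=1  ■■□□■
■■■■■
□■□□■
□■□■□
■□■■□
k=2  □□□□■
□■■■■
□■□□■
□■□■□
■□■■□
k=3  □□□□■
□■■■■
□□□□■
■□■■□
■■■■□
k=4  □□□□■
□■■■■
□□□□□
■□■□■
■■■■■
k=5  □□□■■
□■□□□
□□□■□
■□■□■
■■■■■
k=6  □□□■■
□■□□□
□□■■□
■■□■■
■■□■■
k=7  ■■■■■
□□□□□
□□■■□
■■□■■
■■□■■
k=8  ■■□□□
□□□■□
□□■■□
■■□■■
■■□■■
k=9  ■■□□□
□□□■□
□□□■□
■□■□■
■■■■■
k=10  ■□□□□
■■■■□
□■□■□
■□■□■
■■■■■
k=11  ■□□□□
■■■■□
□□□■□
□■□□■
■□■■■
k=12  ■□□□□
■■■■□
□□□■□
□□□□■
□■□■■

0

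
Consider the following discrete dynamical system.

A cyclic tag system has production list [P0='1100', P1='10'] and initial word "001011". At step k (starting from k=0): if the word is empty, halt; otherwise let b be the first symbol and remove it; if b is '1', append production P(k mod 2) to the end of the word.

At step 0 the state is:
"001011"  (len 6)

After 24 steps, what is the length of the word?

step 0: "001011"  (len 6)
step 1: "01011"  (len 5)
step 2: "1011"  (len 4)
step 3: "0111100"  (len 7)
step 4: "111100"  (len 6)
step 5: "111001100"  (len 9)
step 6: "1100110010"  (len 10)
step 7: "1001100101100"  (len 13)
step 8: "00110010110010"  (len 14)
step 9: "0110010110010"  (len 13)
step 10: "110010110010"  (len 12)
step 11: "100101100101100"  (len 15)
step 12: "0010110010110010"  (len 16)
step 13: "010110010110010"  (len 15)
step 14: "10110010110010"  (len 14)
step 15: "01100101100101100"  (len 17)
step 16: "1100101100101100"  (len 16)
step 17: "1001011001011001100"  (len 19)
step 18: "00101100101100110010"  (len 20)
step 19: "0101100101100110010"  (len 19)
step 20: "101100101100110010"  (len 18)
step 21: "011001011001100101100"  (len 21)
step 22: "11001011001100101100"  (len 20)
step 23: "10010110011001011001100"  (len 23)
step 24: "001011001100101100110010"  (len 24)

24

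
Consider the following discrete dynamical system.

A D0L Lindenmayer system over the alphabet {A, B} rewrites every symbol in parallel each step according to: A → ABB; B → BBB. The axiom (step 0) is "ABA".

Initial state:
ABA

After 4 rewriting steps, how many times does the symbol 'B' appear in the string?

[0] ABA
[1] ABBBBBABB
[2] ABBBBBBBBBBBBBBBBBABBBBBBBB
[3] ABBBBBBBBBBBBBBBBBBBBBBBBBBBBBBBBBBBBBBBBBBBBBBBBBBBBBABBBBBBBBBBBBBBBBBBBBBBBBBB
[4] ABBBBBBBBBBBBBBBBBBBBBBBBBBBBBBBBBBBBBBBBBBBBBBBBBBBBBBBBB…BBBBBBBBBBBBBBBBBBBBBBBBBBBBBBBBBBBBBBBBBBBBBBBBBBBBBBBBBB  (len 243)

241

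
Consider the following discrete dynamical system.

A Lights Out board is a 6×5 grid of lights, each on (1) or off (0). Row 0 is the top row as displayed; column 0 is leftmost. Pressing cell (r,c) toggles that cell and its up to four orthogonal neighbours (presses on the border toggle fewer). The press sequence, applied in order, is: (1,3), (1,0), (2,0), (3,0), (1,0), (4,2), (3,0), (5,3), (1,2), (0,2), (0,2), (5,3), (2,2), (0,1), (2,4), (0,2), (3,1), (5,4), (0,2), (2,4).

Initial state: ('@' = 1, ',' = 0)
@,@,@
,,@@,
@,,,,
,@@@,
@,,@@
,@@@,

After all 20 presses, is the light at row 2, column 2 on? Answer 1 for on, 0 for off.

0

t=0: @,@,@
,,@@,
@,,,,
,@@@,
@,,@@
,@@@,
t=1: @,@@@
,,,,@
@,,@,
,@@@,
@,,@@
,@@@,
t=2: ,,@@@
@@,,@
,,,@,
,@@@,
@,,@@
,@@@,
t=3: ,,@@@
,@,,@
@@,@,
@@@@,
@,,@@
,@@@,
t=4: ,,@@@
,@,,@
,@,@,
,,@@,
,,,@@
,@@@,
t=5: @,@@@
@,,,@
@@,@,
,,@@,
,,,@@
,@@@,
t=6: @,@@@
@,,,@
@@,@,
,,,@,
,@@,@
,@,@,
t=7: @,@@@
@,,,@
,@,@,
@@,@,
@@@,@
,@,@,
t=8: @,@@@
@,,,@
,@,@,
@@,@,
@@@@@
,@@,@
t=9: @,,@@
@@@@@
,@@@,
@@,@,
@@@@@
,@@,@
t=10: @@@,@
@@,@@
,@@@,
@@,@,
@@@@@
,@@,@
t=11: @,,@@
@@@@@
,@@@,
@@,@,
@@@@@
,@@,@
t=12: @,,@@
@@@@@
,@@@,
@@,@,
@@@,@
,@,@,
t=13: @,,@@
@@,@@
,,,,,
@@@@,
@@@,@
,@,@,
t=14: ,@@@@
@,,@@
,,,,,
@@@@,
@@@,@
,@,@,
t=15: ,@@@@
@,,@,
,,,@@
@@@@@
@@@,@
,@,@,
t=16: ,,,,@
@,@@,
,,,@@
@@@@@
@@@,@
,@,@,
t=17: ,,,,@
@,@@,
,@,@@
,,,@@
@,@,@
,@,@,
t=18: ,,,,@
@,@@,
,@,@@
,,,@@
@,@,,
,@,,@
t=19: ,@@@@
@,,@,
,@,@@
,,,@@
@,@,,
,@,,@
t=20: ,@@@@
@,,@@
,@,,,
,,,@,
@,@,,
,@,,@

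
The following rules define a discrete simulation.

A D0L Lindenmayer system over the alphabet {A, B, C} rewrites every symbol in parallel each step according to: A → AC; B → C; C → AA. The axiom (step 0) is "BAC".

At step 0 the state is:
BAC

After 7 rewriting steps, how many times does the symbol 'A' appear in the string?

k=0  BAC
k=1  CACAA
k=2  AAACAAACAC
k=3  ACACACAAACACACAAACAA
k=4  ACAAACAAACAAACACACAAACAAACAAACACACAAACAC
k=5  ACAAACACACAAACACACAAACACACAAACAAACAAACACACAAACACACAAACACACAAACAAACAAACACACAAACAA
k=6  ACAAACACACAAACAAACAAACACACAAACAAACAAACACACAAACAAACAAACACAC…ACACAAACAAACAAACACACAAACACACAAACACACAAACAAACAAACACACAAACAC  (len 160)
k=7  ACAAACACACAAACAAACAAACACACAAACACACAAACACACAAACAAACAAACACAC…ACACAAACAAACAAACACACAAACACACAAACACACAAACAAACAAACACACAAACAA  (len 320)

213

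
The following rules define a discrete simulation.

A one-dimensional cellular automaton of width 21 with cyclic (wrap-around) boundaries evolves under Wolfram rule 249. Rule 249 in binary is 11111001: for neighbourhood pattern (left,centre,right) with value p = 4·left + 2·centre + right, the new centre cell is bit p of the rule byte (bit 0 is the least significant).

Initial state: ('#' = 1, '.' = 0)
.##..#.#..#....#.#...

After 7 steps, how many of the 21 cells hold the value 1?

t=0: .##..#.#..#....#.#...
t=1: .###..#.#..###..#.###
t=2: #####..#.#.####..####
t=3: ######..#.######.####
t=4: #######..############
t=5: ########.############
t=6: #####################
t=7: #####################

21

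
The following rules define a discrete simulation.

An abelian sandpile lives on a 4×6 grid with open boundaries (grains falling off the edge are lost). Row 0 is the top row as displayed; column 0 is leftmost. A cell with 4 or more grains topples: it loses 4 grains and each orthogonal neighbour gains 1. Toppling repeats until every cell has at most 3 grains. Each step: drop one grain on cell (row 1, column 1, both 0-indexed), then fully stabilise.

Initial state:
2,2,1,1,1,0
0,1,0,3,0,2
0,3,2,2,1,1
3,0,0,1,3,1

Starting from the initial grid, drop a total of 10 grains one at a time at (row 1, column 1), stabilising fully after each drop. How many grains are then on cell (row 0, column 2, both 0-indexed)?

2

gen 0: 2,2,1,1,1,0
0,1,0,3,0,2
0,3,2,2,1,1
3,0,0,1,3,1
gen 1: 2,2,1,1,1,0
0,2,0,3,0,2
0,3,2,2,1,1
3,0,0,1,3,1
gen 2: 2,2,1,1,1,0
0,3,0,3,0,2
0,3,2,2,1,1
3,0,0,1,3,1
gen 3: 2,3,1,1,1,0
1,1,1,3,0,2
1,0,3,2,1,1
3,1,0,1,3,1
gen 4: 2,3,1,1,1,0
1,2,1,3,0,2
1,0,3,2,1,1
3,1,0,1,3,1
gen 5: 2,3,1,1,1,0
1,3,1,3,0,2
1,0,3,2,1,1
3,1,0,1,3,1
gen 6: 3,0,2,1,1,0
2,1,2,3,0,2
1,1,3,2,1,1
3,1,0,1,3,1
gen 7: 3,0,2,1,1,0
2,2,2,3,0,2
1,1,3,2,1,1
3,1,0,1,3,1
gen 8: 3,0,2,1,1,0
2,3,2,3,0,2
1,1,3,2,1,1
3,1,0,1,3,1
gen 9: 3,1,2,1,1,0
3,0,3,3,0,2
1,2,3,2,1,1
3,1,0,1,3,1
gen 10: 3,1,2,1,1,0
3,1,3,3,0,2
1,2,3,2,1,1
3,1,0,1,3,1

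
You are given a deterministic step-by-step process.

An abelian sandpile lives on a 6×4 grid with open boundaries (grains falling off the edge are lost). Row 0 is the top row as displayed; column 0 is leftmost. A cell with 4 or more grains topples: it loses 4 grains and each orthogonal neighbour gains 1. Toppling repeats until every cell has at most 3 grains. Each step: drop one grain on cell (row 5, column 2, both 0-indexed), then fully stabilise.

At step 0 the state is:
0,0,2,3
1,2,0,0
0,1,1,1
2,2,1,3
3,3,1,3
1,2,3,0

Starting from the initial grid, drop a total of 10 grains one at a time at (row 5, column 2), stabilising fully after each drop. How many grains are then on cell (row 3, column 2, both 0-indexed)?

3

k=0  0,0,2,3
1,2,0,0
0,1,1,1
2,2,1,3
3,3,1,3
1,2,3,0
k=1  0,0,2,3
1,2,0,0
0,1,1,1
2,2,1,3
3,3,2,3
1,3,0,1
k=2  0,0,2,3
1,2,0,0
0,1,1,1
2,2,1,3
3,3,2,3
1,3,1,1
k=3  0,0,2,3
1,2,0,0
0,1,1,1
2,2,1,3
3,3,2,3
1,3,2,1
k=4  0,0,2,3
1,2,0,0
0,1,1,1
2,2,1,3
3,3,2,3
1,3,3,1
k=5  0,0,2,3
1,2,0,0
0,1,1,2
3,3,3,0
0,2,1,1
3,1,2,3
k=6  0,0,2,3
1,2,0,0
0,1,1,2
3,3,3,0
0,2,1,1
3,1,3,3
k=7  0,0,2,3
1,2,0,0
0,1,1,2
3,3,3,0
0,2,2,2
3,2,1,0
k=8  0,0,2,3
1,2,0,0
0,1,1,2
3,3,3,0
0,2,2,2
3,2,2,0
k=9  0,0,2,3
1,2,0,0
0,1,1,2
3,3,3,0
0,2,2,2
3,2,3,0
k=10  0,0,2,3
1,2,0,0
0,1,1,2
3,3,3,0
0,2,3,2
3,3,0,1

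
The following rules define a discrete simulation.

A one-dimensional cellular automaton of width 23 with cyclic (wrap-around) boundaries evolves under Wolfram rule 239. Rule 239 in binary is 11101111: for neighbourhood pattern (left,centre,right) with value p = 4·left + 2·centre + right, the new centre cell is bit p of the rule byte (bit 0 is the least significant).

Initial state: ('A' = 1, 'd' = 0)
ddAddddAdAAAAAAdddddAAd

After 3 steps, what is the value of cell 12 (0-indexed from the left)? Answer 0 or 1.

1

step 0: ddAddddAdAAAAAAdddddAAd
step 1: AAAdAAAAAAAAAAAdAAAAAAd
step 2: AAAAAAAAAAAAAAAAAAAAAAA
step 3: AAAAAAAAAAAAAAAAAAAAAAA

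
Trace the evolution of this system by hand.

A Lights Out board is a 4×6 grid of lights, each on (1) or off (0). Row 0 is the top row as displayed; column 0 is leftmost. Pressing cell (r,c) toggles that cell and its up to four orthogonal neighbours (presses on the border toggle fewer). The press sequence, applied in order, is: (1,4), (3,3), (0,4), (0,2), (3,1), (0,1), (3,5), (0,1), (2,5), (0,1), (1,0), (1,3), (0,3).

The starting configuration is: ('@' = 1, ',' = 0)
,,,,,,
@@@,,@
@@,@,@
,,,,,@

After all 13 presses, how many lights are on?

0) ,,,,,,
@@@,,@
@@,@,@
,,,,,@
1) ,,,,@,
@@@@@,
@@,@@@
,,,,,@
2) ,,,,@,
@@@@@,
@@,,@@
,,@@@@
3) ,,,@,@
@@@@,,
@@,,@@
,,@@@@
4) ,@@,,@
@@,@,,
@@,,@@
,,@@@@
5) ,@@,,@
@@,@,,
@,,,@@
@@,@@@
6) @,,,,@
@,,@,,
@,,,@@
@@,@@@
7) @,,,,@
@,,@,,
@,,,@,
@@,@,,
8) ,@@,,@
@@,@,,
@,,,@,
@@,@,,
9) ,@@,,@
@@,@,@
@,,,,@
@@,@,@
10) @,,,,@
@,,@,@
@,,,,@
@@,@,@
11) ,,,,,@
,@,@,@
,,,,,@
@@,@,@
12) ,,,@,@
,@@,@@
,,,@,@
@@,@,@
13) ,,@,@@
,@@@@@
,,,@,@
@@,@,@

14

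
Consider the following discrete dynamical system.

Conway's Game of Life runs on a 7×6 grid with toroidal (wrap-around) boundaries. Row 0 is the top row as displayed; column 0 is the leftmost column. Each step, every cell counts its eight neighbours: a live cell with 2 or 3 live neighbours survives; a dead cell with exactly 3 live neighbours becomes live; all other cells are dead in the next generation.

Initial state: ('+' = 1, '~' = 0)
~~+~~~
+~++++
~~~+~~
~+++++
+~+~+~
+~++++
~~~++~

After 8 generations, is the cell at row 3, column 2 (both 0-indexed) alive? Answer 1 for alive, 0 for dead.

1

0) ~~+~~~
+~++++
~~~+~~
~+++++
+~+~+~
+~++++
~~~++~
1) ~++~~~
~++~++
~~~~~~
++~~~+
~~~~~~
+~+~~~
~+~~~~
2) ~~~+~~
++++~~
~~+~+~
+~~~~~
~~~~~+
~+~~~~
+~~~~~
3) +~~+~~
~+~~+~
+~+~~+
~~~~~+
+~~~~~
+~~~~~
~~~~~~
4) ~~~~~~
~++++~
++~~++
~+~~~+
+~~~~+
~~~~~~
~~~~~~
5) ~~++~~
~++++~
~~~~~~
~+~~~~
+~~~~+
~~~~~~
~~~~~~
6) ~+~~+~
~+~~+~
~+~+~~
+~~~~~
+~~~~~
~~~~~~
~~~~~~
7) ~~~~~~
++~++~
+++~~~
++~~~~
~~~~~~
~~~~~~
~~~~~~
8) ~~~~~~
+~~+~+
~~~+~~
+~+~~~
~~~~~~
~~~~~~
~~~~~~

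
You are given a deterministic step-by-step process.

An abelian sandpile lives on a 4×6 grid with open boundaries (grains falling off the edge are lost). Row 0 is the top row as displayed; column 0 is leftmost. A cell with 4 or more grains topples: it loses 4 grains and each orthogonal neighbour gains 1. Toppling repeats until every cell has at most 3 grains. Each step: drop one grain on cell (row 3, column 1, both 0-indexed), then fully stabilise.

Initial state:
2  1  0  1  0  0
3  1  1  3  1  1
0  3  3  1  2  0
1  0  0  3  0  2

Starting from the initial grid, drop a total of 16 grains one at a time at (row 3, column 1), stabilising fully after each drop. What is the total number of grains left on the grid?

36

[0] 2  1  0  1  0  0
3  1  1  3  1  1
0  3  3  1  2  0
1  0  0  3  0  2
[1] 2  1  0  1  0  0
3  1  1  3  1  1
0  3  3  1  2  0
1  1  0  3  0  2
[2] 2  1  0  1  0  0
3  1  1  3  1  1
0  3  3  1  2  0
1  2  0  3  0  2
[3] 2  1  0  1  0  0
3  1  1  3  1  1
0  3  3  1  2  0
1  3  0  3  0  2
[4] 2  1  0  1  0  0
3  2  2  3  1  1
1  1  0  2  2  0
2  1  2  3  0  2
[5] 2  1  0  1  0  0
3  2  2  3  1  1
1  1  0  2  2  0
2  2  2  3  0  2
[6] 2  1  0  1  0  0
3  2  2  3  1  1
1  1  0  2  2  0
2  3  2  3  0  2
[7] 2  1  0  1  0  0
3  2  2  3  1  1
1  2  0  2  2  0
3  0  3  3  0  2
[8] 2  1  0  1  0  0
3  2  2  3  1  1
1  2  0  2  2  0
3  1  3  3  0  2
[9] 2  1  0  1  0  0
3  2  2  3  1  1
1  2  0  2  2  0
3  2  3  3  0  2
[10] 2  1  0  1  0  0
3  2  2  3  1  1
1  2  0  2  2  0
3  3  3  3  0  2
[11] 2  1  0  1  0  0
3  2  2  3  1  1
2  3  1  3  2  0
0  2  1  0  1  2
[12] 2  1  0  1  0  0
3  2  2  3  1  1
2  3  1  3  2  0
0  3  1  0  1  2
[13] 2  1  0  1  0  0
3  3  2  3  1  1
3  0  2  3  2  0
1  1  2  0  1  2
[14] 2  1  0  1  0  0
3  3  2  3  1  1
3  0  2  3  2  0
1  2  2  0  1  2
[15] 2  1  0  1  0  0
3  3  2  3  1  1
3  0  2  3  2  0
1  3  2  0  1  2
[16] 2  1  0  1  0  0
3  3  2  3  1  1
3  1  2  3  2  0
2  0  3  0  1  2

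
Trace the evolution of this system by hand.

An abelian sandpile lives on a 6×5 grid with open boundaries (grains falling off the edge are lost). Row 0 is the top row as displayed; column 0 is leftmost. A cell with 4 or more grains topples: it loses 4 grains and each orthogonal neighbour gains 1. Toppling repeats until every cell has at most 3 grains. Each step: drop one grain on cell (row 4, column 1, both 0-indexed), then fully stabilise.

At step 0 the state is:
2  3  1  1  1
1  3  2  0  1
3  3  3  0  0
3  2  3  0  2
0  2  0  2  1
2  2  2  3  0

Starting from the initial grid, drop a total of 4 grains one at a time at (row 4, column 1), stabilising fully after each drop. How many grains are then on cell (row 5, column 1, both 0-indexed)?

3

0) 2  3  1  1  1
1  3  2  0  1
3  3  3  0  0
3  2  3  0  2
0  2  0  2  1
2  2  2  3  0
1) 2  3  1  1  1
1  3  2  0  1
3  3  3  0  0
3  2  3  0  2
0  3  0  2  1
2  2  2  3  0
2) 2  3  1  1  1
1  3  2  0  1
3  3  3  0  0
3  3  3  0  2
1  0  1  2  1
2  3  2  3  0
3) 2  3  1  1  1
1  3  2  0  1
3  3  3  0  0
3  3  3  0  2
1  1  1  2  1
2  3  2  3  0
4) 2  3  1  1  1
1  3  2  0  1
3  3  3  0  0
3  3  3  0  2
1  2  1  2  1
2  3  2  3  0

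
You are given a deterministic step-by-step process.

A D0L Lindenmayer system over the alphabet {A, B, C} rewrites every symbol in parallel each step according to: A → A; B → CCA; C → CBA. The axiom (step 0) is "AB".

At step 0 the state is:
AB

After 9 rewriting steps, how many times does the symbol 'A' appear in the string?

t=0: AB
t=1: ACCA
t=2: ACBACBAA
t=3: ACBACCAACBACCAAA
t=4: ACBACCAACBACBAAACBACCAACBACBAAAA
t=5: ACBACCAACBACBAAACBACCAACBACCAAAACBACCAACBACBAAACBACCAACBACCAAAAA
t=6: ACBACCAACBACBAAACBACCAACBACCAAAACBACCAACBACBAAACBACCAACBAC…ACBACBAAACBACCAACBACCAAAACBACCAACBACBAAACBACCAACBACBAAAAAA  (len 128)
t=7: ACBACCAACBACBAAACBACCAACBACCAAAACBACCAACBACBAAACBACCAACBAC…CBACBAAACBACCAACBACCAAAACBACCAACBACBAAACBACCAACBACCAAAAAAA  (len 256)
t=8: ACBACCAACBACBAAACBACCAACBACCAAAACBACCAACBACBAAACBACCAACBAC…BACBAAACBACCAACBACCAAAACBACCAACBACBAAACBACCAACBACBAAAAAAAA  (len 512)
t=9: ACBACCAACBACBAAACBACCAACBACCAAAACBACCAACBACBAAACBACCAACBAC…ACBAAACBACCAACBACCAAAACBACCAACBACBAAACBACCAACBACCAAAAAAAAA  (len 1024)

512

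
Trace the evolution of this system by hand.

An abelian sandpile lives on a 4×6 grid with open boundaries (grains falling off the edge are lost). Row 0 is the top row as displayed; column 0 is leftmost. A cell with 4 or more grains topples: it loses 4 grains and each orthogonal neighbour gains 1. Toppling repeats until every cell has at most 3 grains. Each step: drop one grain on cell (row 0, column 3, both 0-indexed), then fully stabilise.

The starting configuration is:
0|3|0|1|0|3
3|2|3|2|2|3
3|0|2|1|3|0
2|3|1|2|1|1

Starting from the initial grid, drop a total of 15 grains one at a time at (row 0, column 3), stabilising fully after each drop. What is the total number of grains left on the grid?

t=0: 0|3|0|1|0|3
3|2|3|2|2|3
3|0|2|1|3|0
2|3|1|2|1|1
t=1: 0|3|0|2|0|3
3|2|3|2|2|3
3|0|2|1|3|0
2|3|1|2|1|1
t=2: 0|3|0|3|0|3
3|2|3|2|2|3
3|0|2|1|3|0
2|3|1|2|1|1
t=3: 0|3|1|0|1|3
3|2|3|3|2|3
3|0|2|1|3|0
2|3|1|2|1|1
t=4: 0|3|1|1|1|3
3|2|3|3|2|3
3|0|2|1|3|0
2|3|1|2|1|1
t=5: 0|3|1|2|1|3
3|2|3|3|2|3
3|0|2|1|3|0
2|3|1|2|1|1
t=6: 0|3|1|3|1|3
3|2|3|3|2|3
3|0|2|1|3|0
2|3|1|2|1|1
t=7: 0|3|3|1|2|3
3|3|0|1|3|3
3|0|3|2|3|0
2|3|1|2|1|1
t=8: 0|3|3|2|2|3
3|3|0|1|3|3
3|0|3|2|3|0
2|3|1|2|1|1
t=9: 0|3|3|3|2|3
3|3|0|1|3|3
3|0|3|2|3|0
2|3|1|2|1|1
t=10: 2|1|1|1|3|3
1|1|2|2|3|3
0|2|3|2|3|0
3|3|1|2|1|1
t=11: 2|1|1|2|3|3
1|1|2|2|3|3
0|2|3|2|3|0
3|3|1|2|1|1
t=12: 2|1|1|3|3|3
1|1|2|2|3|3
0|2|3|2|3|0
3|3|1|2|1|1
t=13: 2|1|3|2|2|1
1|2|0|2|3|1
0|3|1|1|1|2
3|3|2|3|2|1
t=14: 2|1|3|3|2|1
1|2|0|2|3|1
0|3|1|1|1|2
3|3|2|3|2|1
t=15: 2|2|0|1|3|1
1|2|1|3|3|1
0|3|1|1|1|2
3|3|2|3|2|1

42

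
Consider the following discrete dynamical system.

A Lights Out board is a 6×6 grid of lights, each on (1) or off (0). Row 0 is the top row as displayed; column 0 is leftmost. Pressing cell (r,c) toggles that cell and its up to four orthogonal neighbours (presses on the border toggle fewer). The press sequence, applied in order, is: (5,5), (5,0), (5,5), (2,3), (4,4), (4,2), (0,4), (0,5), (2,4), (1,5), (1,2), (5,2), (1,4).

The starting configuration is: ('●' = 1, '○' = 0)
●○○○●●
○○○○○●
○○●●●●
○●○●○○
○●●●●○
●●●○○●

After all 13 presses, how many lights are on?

step 0: ●○○○●●
○○○○○●
○○●●●●
○●○●○○
○●●●●○
●●●○○●
step 1: ●○○○●●
○○○○○●
○○●●●●
○●○●○○
○●●●●●
●●●○●○
step 2: ●○○○●●
○○○○○●
○○●●●●
○●○●○○
●●●●●●
○○●○●○
step 3: ●○○○●●
○○○○○●
○○●●●●
○●○●○○
●●●●●○
○○●○○●
step 4: ●○○○●●
○○○●○●
○○○○○●
○●○○○○
●●●●●○
○○●○○●
step 5: ●○○○●●
○○○●○●
○○○○○●
○●○○●○
●●●○○●
○○●○●●
step 6: ●○○○●●
○○○●○●
○○○○○●
○●●○●○
●○○●○●
○○○○●●
step 7: ●○○●○○
○○○●●●
○○○○○●
○●●○●○
●○○●○●
○○○○●●
step 8: ●○○●●●
○○○●●○
○○○○○●
○●●○●○
●○○●○●
○○○○●●
step 9: ●○○●●●
○○○●○○
○○○●●○
○●●○○○
●○○●○●
○○○○●●
step 10: ●○○●●○
○○○●●●
○○○●●●
○●●○○○
●○○●○●
○○○○●●
step 11: ●○●●●○
○●●○●●
○○●●●●
○●●○○○
●○○●○●
○○○○●●
step 12: ●○●●●○
○●●○●●
○○●●●●
○●●○○○
●○●●○●
○●●●●●
step 13: ●○●●○○
○●●●○○
○○●●○●
○●●○○○
●○●●○●
○●●●●●

20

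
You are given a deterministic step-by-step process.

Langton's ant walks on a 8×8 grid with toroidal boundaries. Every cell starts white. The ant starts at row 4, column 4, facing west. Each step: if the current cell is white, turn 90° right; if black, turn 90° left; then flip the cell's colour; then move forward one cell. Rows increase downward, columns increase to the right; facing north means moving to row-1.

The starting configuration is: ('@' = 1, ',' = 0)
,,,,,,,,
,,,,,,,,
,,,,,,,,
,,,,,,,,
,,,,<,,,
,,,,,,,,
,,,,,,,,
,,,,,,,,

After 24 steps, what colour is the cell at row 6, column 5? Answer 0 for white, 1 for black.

1

t=0: ,,,,,,,,
,,,,,,,,
,,,,,,,,
,,,,,,,,
,,,,<,,,
,,,,,,,,
,,,,,,,,
,,,,,,,,
t=1: ,,,,,,,,
,,,,,,,,
,,,,,,,,
,,,,^,,,
,,,,@,,,
,,,,,,,,
,,,,,,,,
,,,,,,,,
t=2: ,,,,,,,,
,,,,,,,,
,,,,,,,,
,,,,@>,,
,,,,@,,,
,,,,,,,,
,,,,,,,,
,,,,,,,,
t=3: ,,,,,,,,
,,,,,,,,
,,,,,,,,
,,,,@@,,
,,,,@v,,
,,,,,,,,
,,,,,,,,
,,,,,,,,
t=4: ,,,,,,,,
,,,,,,,,
,,,,,,,,
,,,,@@,,
,,,,<@,,
,,,,,,,,
,,,,,,,,
,,,,,,,,
t=5: ,,,,,,,,
,,,,,,,,
,,,,,,,,
,,,,@@,,
,,,,,@,,
,,,,v,,,
,,,,,,,,
,,,,,,,,
t=6: ,,,,,,,,
,,,,,,,,
,,,,,,,,
,,,,@@,,
,,,,,@,,
,,,<@,,,
,,,,,,,,
,,,,,,,,
t=7: ,,,,,,,,
,,,,,,,,
,,,,,,,,
,,,,@@,,
,,,^,@,,
,,,@@,,,
,,,,,,,,
,,,,,,,,
t=8: ,,,,,,,,
,,,,,,,,
,,,,,,,,
,,,,@@,,
,,,@>@,,
,,,@@,,,
,,,,,,,,
,,,,,,,,
t=9: ,,,,,,,,
,,,,,,,,
,,,,,,,,
,,,,@@,,
,,,@@@,,
,,,@v,,,
,,,,,,,,
,,,,,,,,
t=10: ,,,,,,,,
,,,,,,,,
,,,,,,,,
,,,,@@,,
,,,@@@,,
,,,@,>,,
,,,,,,,,
,,,,,,,,
t=11: ,,,,,,,,
,,,,,,,,
,,,,,,,,
,,,,@@,,
,,,@@@,,
,,,@,@,,
,,,,,v,,
,,,,,,,,
t=12: ,,,,,,,,
,,,,,,,,
,,,,,,,,
,,,,@@,,
,,,@@@,,
,,,@,@,,
,,,,<@,,
,,,,,,,,
t=13: ,,,,,,,,
,,,,,,,,
,,,,,,,,
,,,,@@,,
,,,@@@,,
,,,@^@,,
,,,,@@,,
,,,,,,,,
t=14: ,,,,,,,,
,,,,,,,,
,,,,,,,,
,,,,@@,,
,,,@@@,,
,,,@@>,,
,,,,@@,,
,,,,,,,,
t=15: ,,,,,,,,
,,,,,,,,
,,,,,,,,
,,,,@@,,
,,,@@^,,
,,,@@,,,
,,,,@@,,
,,,,,,,,
t=16: ,,,,,,,,
,,,,,,,,
,,,,,,,,
,,,,@@,,
,,,@<,,,
,,,@@,,,
,,,,@@,,
,,,,,,,,
t=17: ,,,,,,,,
,,,,,,,,
,,,,,,,,
,,,,@@,,
,,,@,,,,
,,,@v,,,
,,,,@@,,
,,,,,,,,
t=18: ,,,,,,,,
,,,,,,,,
,,,,,,,,
,,,,@@,,
,,,@,,,,
,,,@,>,,
,,,,@@,,
,,,,,,,,
t=19: ,,,,,,,,
,,,,,,,,
,,,,,,,,
,,,,@@,,
,,,@,,,,
,,,@,@,,
,,,,@v,,
,,,,,,,,
t=20: ,,,,,,,,
,,,,,,,,
,,,,,,,,
,,,,@@,,
,,,@,,,,
,,,@,@,,
,,,,@,>,
,,,,,,,,
t=21: ,,,,,,,,
,,,,,,,,
,,,,,,,,
,,,,@@,,
,,,@,,,,
,,,@,@,,
,,,,@,@,
,,,,,,v,
t=22: ,,,,,,,,
,,,,,,,,
,,,,,,,,
,,,,@@,,
,,,@,,,,
,,,@,@,,
,,,,@,@,
,,,,,<@,
t=23: ,,,,,,,,
,,,,,,,,
,,,,,,,,
,,,,@@,,
,,,@,,,,
,,,@,@,,
,,,,@^@,
,,,,,@@,
t=24: ,,,,,,,,
,,,,,,,,
,,,,,,,,
,,,,@@,,
,,,@,,,,
,,,@,@,,
,,,,@@>,
,,,,,@@,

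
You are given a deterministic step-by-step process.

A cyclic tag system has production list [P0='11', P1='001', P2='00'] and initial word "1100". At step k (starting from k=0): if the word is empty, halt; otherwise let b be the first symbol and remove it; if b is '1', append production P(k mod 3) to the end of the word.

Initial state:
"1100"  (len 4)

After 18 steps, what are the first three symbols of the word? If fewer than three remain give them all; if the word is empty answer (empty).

k=0  "1100"  (len 4)
k=1  "10011"  (len 5)
k=2  "0011001"  (len 7)
k=3  "011001"  (len 6)
k=4  "11001"  (len 5)
k=5  "1001001"  (len 7)
k=6  "00100100"  (len 8)
k=7  "0100100"  (len 7)
k=8  "100100"  (len 6)
k=9  "0010000"  (len 7)
k=10  "010000"  (len 6)
k=11  "10000"  (len 5)
k=12  "000000"  (len 6)
k=13  "00000"  (len 5)
k=14  "0000"  (len 4)
k=15  "000"  (len 3)
k=16  "00"  (len 2)
k=17  "0"  (len 1)
k=18  (halted — word empty)

(empty)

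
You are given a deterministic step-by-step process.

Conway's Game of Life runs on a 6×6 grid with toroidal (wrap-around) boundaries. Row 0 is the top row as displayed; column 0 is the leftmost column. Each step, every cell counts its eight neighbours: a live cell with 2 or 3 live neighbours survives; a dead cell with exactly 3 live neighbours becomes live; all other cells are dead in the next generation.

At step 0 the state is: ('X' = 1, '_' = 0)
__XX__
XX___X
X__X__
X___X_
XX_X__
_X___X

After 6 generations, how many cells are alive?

step 0: __XX__
XX___X
X__X__
X___X_
XX_X__
_X___X
step 1: __X_XX
XX_XXX
____X_
X_XXX_
_XX_X_
_X_XX_
step 2: ______
XXX___
______
__X_X_
X_____
XX____
step 3: __X___
_X____
__XX__
______
X____X
XX____
step 4: X_X___
_X_X__
__X___
______
XX___X
XX___X
step 5: __X__X
_X_X__
__X___
XX____
_X___X
__X___
step 6: _XXX__
_X_X__
X_X___
XXX___
_XX___
XXX___

15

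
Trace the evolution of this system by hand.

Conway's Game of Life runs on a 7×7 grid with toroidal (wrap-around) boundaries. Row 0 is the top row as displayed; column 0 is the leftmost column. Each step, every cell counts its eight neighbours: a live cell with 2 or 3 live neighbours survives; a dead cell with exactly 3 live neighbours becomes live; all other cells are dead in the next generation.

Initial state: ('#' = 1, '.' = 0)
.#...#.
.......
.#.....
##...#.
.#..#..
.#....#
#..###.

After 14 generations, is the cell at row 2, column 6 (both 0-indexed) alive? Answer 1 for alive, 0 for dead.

k=0  .#...#.
.......
.#.....
##...#.
.#..#..
.#....#
#..###.
k=1  .....##
.......
##.....
###....
.##..##
.###..#
###.##.
k=2  ##..###
#.....#
#.#....
.......
.....##
.......
....#..
k=3  .#..#..
.......
##....#
......#
.......
.....#.
#...#.#
k=4  #....#.
.#.....
#.....#
......#
.......
.....##
#...#.#
k=5  ##...#.
.#.....
#.....#
#.....#
.....##
#....##
#...#..
k=6  ##....#
.#.....
.#....#
.......
.......
#...#..
....#..
k=7  ##.....
.##...#
#......
.......
.......
.......
.#...##
k=8  .....#.
..#...#
##.....
.......
.......
.......
.#....#
k=9  #....##
##....#
##.....
.......
.......
.......
.......
k=10  .#...#.
.....#.
.#....#
.......
.......
.......
......#
k=11  .....##
#....##
.......
.......
.......
.......
.......
k=12  #....#.
#....#.
......#
.......
.......
.......
.......
k=13  .......
#....#.
......#
.......
.......
.......
.......
k=14  .......
......#
......#
.......
.......
.......
.......

1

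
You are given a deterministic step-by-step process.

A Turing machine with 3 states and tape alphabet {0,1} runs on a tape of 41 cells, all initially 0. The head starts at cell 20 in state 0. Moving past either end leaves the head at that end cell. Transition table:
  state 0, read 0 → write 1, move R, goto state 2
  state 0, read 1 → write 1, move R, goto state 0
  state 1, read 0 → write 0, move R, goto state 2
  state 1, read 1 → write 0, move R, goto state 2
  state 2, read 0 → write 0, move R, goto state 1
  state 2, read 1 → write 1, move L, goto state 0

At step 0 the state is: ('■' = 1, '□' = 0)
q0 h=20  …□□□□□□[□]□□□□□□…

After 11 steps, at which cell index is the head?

31

k=0  q0 h=20  …□□□□□□[□]□□□□□□…
k=1  q2 h=21  …□□□□□■[□]□□□□□□…
k=2  q1 h=22  …□□□□■□[□]□□□□□□…
k=3  q2 h=23  …□□□■□□[□]□□□□□□…
k=4  q1 h=24  …□□■□□□[□]□□□□□□…
k=5  q2 h=25  …□■□□□□[□]□□□□□□…
k=6  q1 h=26  …■□□□□□[□]□□□□□□…
k=7  q2 h=27  …□□□□□□[□]□□□□□□…
k=8  q1 h=28  …□□□□□□[□]□□□□□□…
k=9  q2 h=29  …□□□□□□[□]□□□□□□…
k=10  q1 h=30  …□□□□□□[□]□□□□□□…
k=11  q2 h=31  …□□□□□□[□]□□□□□□…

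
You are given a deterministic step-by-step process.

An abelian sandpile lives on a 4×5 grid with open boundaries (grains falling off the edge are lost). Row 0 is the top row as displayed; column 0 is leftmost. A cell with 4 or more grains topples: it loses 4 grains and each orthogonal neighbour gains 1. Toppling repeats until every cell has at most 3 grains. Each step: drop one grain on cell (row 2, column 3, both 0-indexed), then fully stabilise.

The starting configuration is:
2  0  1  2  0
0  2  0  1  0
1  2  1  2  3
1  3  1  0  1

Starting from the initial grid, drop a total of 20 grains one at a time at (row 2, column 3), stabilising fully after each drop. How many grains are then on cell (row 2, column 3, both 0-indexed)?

3

t=0: 2  0  1  2  0
0  2  0  1  0
1  2  1  2  3
1  3  1  0  1
t=1: 2  0  1  2  0
0  2  0  1  0
1  2  1  3  3
1  3  1  0  1
t=2: 2  0  1  2  0
0  2  0  2  1
1  2  2  1  0
1  3  1  1  2
t=3: 2  0  1  2  0
0  2  0  2  1
1  2  2  2  0
1  3  1  1  2
t=4: 2  0  1  2  0
0  2  0  2  1
1  2  2  3  0
1  3  1  1  2
t=5: 2  0  1  2  0
0  2  0  3  1
1  2  3  0  1
1  3  1  2  2
t=6: 2  0  1  2  0
0  2  0  3  1
1  2  3  1  1
1  3  1  2  2
t=7: 2  0  1  2  0
0  2  0  3  1
1  2  3  2  1
1  3  1  2  2
t=8: 2  0  1  2  0
0  2  0  3  1
1  2  3  3  1
1  3  1  2  2
t=9: 2  0  1  3  0
0  2  2  0  2
1  3  0  2  2
1  3  2  3  2
t=10: 2  0  1  3  0
0  2  2  0  2
1  3  0  3  2
1  3  2  3  2
t=11: 2  0  1  3  0
0  2  2  1  2
1  3  1  1  3
1  3  3  0  3
t=12: 2  0  1  3  0
0  2  2  1  2
1  3  1  2  3
1  3  3  0  3
t=13: 2  0  1  3  0
0  2  2  1  2
1  3  1  3  3
1  3  3  0  3
t=14: 2  0  1  3  0
0  2  2  2  3
1  3  2  1  1
1  3  3  2  0
t=15: 2  0  1  3  0
0  2  2  2  3
1  3  2  2  1
1  3  3  2  0
t=16: 2  0  1  3  0
0  2  2  2  3
1  3  2  3  1
1  3  3  2  0
t=17: 2  0  1  3  0
0  2  2  3  3
1  3  3  0  2
1  3  3  3  0
t=18: 2  0  1  3  0
0  2  2  3  3
1  3  3  1  2
1  3  3  3  0
t=19: 2  0  1  3  0
0  2  2  3  3
1  3  3  2  2
1  3  3  3  0
t=20: 2  0  1  3  0
0  2  2  3  3
1  3  3  3  2
1  3  3  3  0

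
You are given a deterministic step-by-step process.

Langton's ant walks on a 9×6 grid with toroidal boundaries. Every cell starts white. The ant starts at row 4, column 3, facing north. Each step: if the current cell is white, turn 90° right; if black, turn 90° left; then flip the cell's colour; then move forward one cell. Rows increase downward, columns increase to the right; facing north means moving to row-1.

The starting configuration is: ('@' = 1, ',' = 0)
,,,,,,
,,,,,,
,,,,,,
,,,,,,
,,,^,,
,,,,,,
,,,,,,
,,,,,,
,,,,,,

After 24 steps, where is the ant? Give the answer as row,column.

6,1

step 0: ,,,,,,
,,,,,,
,,,,,,
,,,,,,
,,,^,,
,,,,,,
,,,,,,
,,,,,,
,,,,,,
step 1: ,,,,,,
,,,,,,
,,,,,,
,,,,,,
,,,@>,
,,,,,,
,,,,,,
,,,,,,
,,,,,,
step 2: ,,,,,,
,,,,,,
,,,,,,
,,,,,,
,,,@@,
,,,,v,
,,,,,,
,,,,,,
,,,,,,
step 3: ,,,,,,
,,,,,,
,,,,,,
,,,,,,
,,,@@,
,,,<@,
,,,,,,
,,,,,,
,,,,,,
step 4: ,,,,,,
,,,,,,
,,,,,,
,,,,,,
,,,^@,
,,,@@,
,,,,,,
,,,,,,
,,,,,,
step 5: ,,,,,,
,,,,,,
,,,,,,
,,,,,,
,,<,@,
,,,@@,
,,,,,,
,,,,,,
,,,,,,
step 6: ,,,,,,
,,,,,,
,,,,,,
,,^,,,
,,@,@,
,,,@@,
,,,,,,
,,,,,,
,,,,,,
step 7: ,,,,,,
,,,,,,
,,,,,,
,,@>,,
,,@,@,
,,,@@,
,,,,,,
,,,,,,
,,,,,,
step 8: ,,,,,,
,,,,,,
,,,,,,
,,@@,,
,,@v@,
,,,@@,
,,,,,,
,,,,,,
,,,,,,
step 9: ,,,,,,
,,,,,,
,,,,,,
,,@@,,
,,<@@,
,,,@@,
,,,,,,
,,,,,,
,,,,,,
step 10: ,,,,,,
,,,,,,
,,,,,,
,,@@,,
,,,@@,
,,v@@,
,,,,,,
,,,,,,
,,,,,,
step 11: ,,,,,,
,,,,,,
,,,,,,
,,@@,,
,,,@@,
,<@@@,
,,,,,,
,,,,,,
,,,,,,
step 12: ,,,,,,
,,,,,,
,,,,,,
,,@@,,
,^,@@,
,@@@@,
,,,,,,
,,,,,,
,,,,,,
step 13: ,,,,,,
,,,,,,
,,,,,,
,,@@,,
,@>@@,
,@@@@,
,,,,,,
,,,,,,
,,,,,,
step 14: ,,,,,,
,,,,,,
,,,,,,
,,@@,,
,@@@@,
,@v@@,
,,,,,,
,,,,,,
,,,,,,
step 15: ,,,,,,
,,,,,,
,,,,,,
,,@@,,
,@@@@,
,@,>@,
,,,,,,
,,,,,,
,,,,,,
step 16: ,,,,,,
,,,,,,
,,,,,,
,,@@,,
,@@^@,
,@,,@,
,,,,,,
,,,,,,
,,,,,,
step 17: ,,,,,,
,,,,,,
,,,,,,
,,@@,,
,@<,@,
,@,,@,
,,,,,,
,,,,,,
,,,,,,
step 18: ,,,,,,
,,,,,,
,,,,,,
,,@@,,
,@,,@,
,@v,@,
,,,,,,
,,,,,,
,,,,,,
step 19: ,,,,,,
,,,,,,
,,,,,,
,,@@,,
,@,,@,
,<@,@,
,,,,,,
,,,,,,
,,,,,,
step 20: ,,,,,,
,,,,,,
,,,,,,
,,@@,,
,@,,@,
,,@,@,
,v,,,,
,,,,,,
,,,,,,
step 21: ,,,,,,
,,,,,,
,,,,,,
,,@@,,
,@,,@,
,,@,@,
<@,,,,
,,,,,,
,,,,,,
step 22: ,,,,,,
,,,,,,
,,,,,,
,,@@,,
,@,,@,
^,@,@,
@@,,,,
,,,,,,
,,,,,,
step 23: ,,,,,,
,,,,,,
,,,,,,
,,@@,,
,@,,@,
@>@,@,
@@,,,,
,,,,,,
,,,,,,
step 24: ,,,,,,
,,,,,,
,,,,,,
,,@@,,
,@,,@,
@@@,@,
@v,,,,
,,,,,,
,,,,,,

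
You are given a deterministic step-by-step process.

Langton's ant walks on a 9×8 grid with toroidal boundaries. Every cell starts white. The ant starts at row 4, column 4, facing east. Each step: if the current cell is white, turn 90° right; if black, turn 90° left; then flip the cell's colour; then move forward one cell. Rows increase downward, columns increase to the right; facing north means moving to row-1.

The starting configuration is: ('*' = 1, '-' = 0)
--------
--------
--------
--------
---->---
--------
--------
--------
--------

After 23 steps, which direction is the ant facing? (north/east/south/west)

south

[0] --------
--------
--------
--------
---->---
--------
--------
--------
--------
[1] --------
--------
--------
--------
----*---
----v---
--------
--------
--------
[2] --------
--------
--------
--------
----*---
---<*---
--------
--------
--------
[3] --------
--------
--------
--------
---^*---
---**---
--------
--------
--------
[4] --------
--------
--------
--------
---*>---
---**---
--------
--------
--------
[5] --------
--------
--------
----^---
---*----
---**---
--------
--------
--------
[6] --------
--------
--------
----*>--
---*----
---**---
--------
--------
--------
[7] --------
--------
--------
----**--
---*-v--
---**---
--------
--------
--------
[8] --------
--------
--------
----**--
---*<*--
---**---
--------
--------
--------
[9] --------
--------
--------
----^*--
---***--
---**---
--------
--------
--------
[10] --------
--------
--------
---<-*--
---***--
---**---
--------
--------
--------
[11] --------
--------
---^----
---*-*--
---***--
---**---
--------
--------
--------
[12] --------
--------
---*>---
---*-*--
---***--
---**---
--------
--------
--------
[13] --------
--------
---**---
---*v*--
---***--
---**---
--------
--------
--------
[14] --------
--------
---**---
---<**--
---***--
---**---
--------
--------
--------
[15] --------
--------
---**---
----**--
---v**--
---**---
--------
--------
--------
[16] --------
--------
---**---
----**--
---->*--
---**---
--------
--------
--------
[17] --------
--------
---**---
----^*--
-----*--
---**---
--------
--------
--------
[18] --------
--------
---**---
---<-*--
-----*--
---**---
--------
--------
--------
[19] --------
--------
---^*---
---*-*--
-----*--
---**---
--------
--------
--------
[20] --------
--------
--<-*---
---*-*--
-----*--
---**---
--------
--------
--------
[21] --------
--^-----
--*-*---
---*-*--
-----*--
---**---
--------
--------
--------
[22] --------
--*>----
--*-*---
---*-*--
-----*--
---**---
--------
--------
--------
[23] --------
--**----
--*v*---
---*-*--
-----*--
---**---
--------
--------
--------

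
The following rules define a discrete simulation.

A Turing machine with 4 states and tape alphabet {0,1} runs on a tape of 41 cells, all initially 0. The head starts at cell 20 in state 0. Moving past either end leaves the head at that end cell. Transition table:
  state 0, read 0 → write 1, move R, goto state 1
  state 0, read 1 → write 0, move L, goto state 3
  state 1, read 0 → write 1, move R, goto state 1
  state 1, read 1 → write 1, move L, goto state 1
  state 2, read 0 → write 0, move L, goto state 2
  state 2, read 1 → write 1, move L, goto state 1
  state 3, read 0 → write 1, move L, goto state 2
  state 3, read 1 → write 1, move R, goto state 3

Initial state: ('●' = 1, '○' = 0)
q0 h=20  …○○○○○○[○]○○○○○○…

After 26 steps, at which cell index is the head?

35

step 0: q0 h=20  …○○○○○○[○]○○○○○○…
step 1: q1 h=21  …○○○○○●[○]○○○○○○…
step 2: q1 h=22  …○○○○●●[○]○○○○○○…
step 3: q1 h=23  …○○○●●●[○]○○○○○○…
step 4: q1 h=24  …○○●●●●[○]○○○○○○…
step 5: q1 h=25  …○●●●●●[○]○○○○○○…
step 6: q1 h=26  …●●●●●●[○]○○○○○○…
step 7: q1 h=27  …●●●●●●[○]○○○○○○…
step 8: q1 h=28  …●●●●●●[○]○○○○○○…
step 9: q1 h=29  …●●●●●●[○]○○○○○○…
step 10: q1 h=30  …●●●●●●[○]○○○○○○…
step 11: q1 h=31  …●●●●●●[○]○○○○○○…
step 12: q1 h=32  …●●●●●●[○]○○○○○○…
step 13: q1 h=33  …●●●●●●[○]○○○○○○…
step 14: q1 h=34  …●●●●●●[○]○○○○○○|
step 15: q1 h=35  …●●●●●●[○]○○○○○|
step 16: q1 h=36  …●●●●●●[○]○○○○|
step 17: q1 h=37  …●●●●●●[○]○○○|
step 18: q1 h=38  …●●●●●●[○]○○|
step 19: q1 h=39  …●●●●●●[○]○|
step 20: q1 h=40  …●●●●●●[○]|
step 21: q1 h=40  …●●●●●●[●]|
step 22: q1 h=39  …●●●●●●[●]●|
step 23: q1 h=38  …●●●●●●[●]●●|
step 24: q1 h=37  …●●●●●●[●]●●●|
step 25: q1 h=36  …●●●●●●[●]●●●●|
step 26: q1 h=35  …●●●●●●[●]●●●●●|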